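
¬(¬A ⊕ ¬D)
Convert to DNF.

(A ∧ D) ∨ (¬D ∧ ¬A)

¬(¬A ⊕ ¬D)
≡ ¬((¬A ∧ ¬¬D) ∨ (¬¬A ∧ ¬D))
≡ ¬(¬A ∧ ¬¬D) ∧ ¬(¬¬A ∧ ¬D)
≡ (¬¬A ∨ ¬¬¬D) ∧ ¬(¬¬A ∧ ¬D)
≡ (A ∨ ¬¬¬D) ∧ ¬(¬¬A ∧ ¬D)
≡ (A ∨ ¬D) ∧ ¬(¬¬A ∧ ¬D)
≡ (A ∨ ¬D) ∧ (¬¬¬A ∨ ¬¬D)
≡ (A ∨ ¬D) ∧ (¬A ∨ ¬¬D)
≡ (A ∨ ¬D) ∧ (¬A ∨ D)
≡ (A ∧ ¬A) ∨ (A ∧ D) ∨ (¬D ∧ ¬A) ∨ (¬D ∧ D)
≡ (A ∧ D) ∨ (¬D ∧ ¬A)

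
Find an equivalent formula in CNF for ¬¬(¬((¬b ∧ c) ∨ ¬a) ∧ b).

¬¬(¬((¬b ∧ c) ∨ ¬a) ∧ b)
≡ ¬((¬b ∧ c) ∨ ¬a) ∧ b   — double negation
≡ ¬(¬b ∧ c) ∧ ¬¬a ∧ b   — De Morgan
≡ (¬¬b ∨ ¬c) ∧ ¬¬a ∧ b   — De Morgan
≡ (b ∨ ¬c) ∧ ¬¬a ∧ b   — double negation
≡ (b ∨ ¬c) ∧ a ∧ b   — double negation
≡ a ∧ b   — simplify

a ∧ b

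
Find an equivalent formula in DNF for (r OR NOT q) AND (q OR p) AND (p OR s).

(r OR NOT q) AND (q OR p) AND (p OR s)
≡ (r AND q AND p) OR (r AND q AND s) OR (r AND p AND p) OR (r AND p AND s) OR (NOT q AND q AND p) OR (NOT q AND q AND s) OR (NOT q AND p AND p) OR (NOT q AND p AND s)   [distribute AND over OR]
≡ (r AND q AND s) OR (r AND p) OR (NOT q AND p)   [simplify]

(r AND q AND s) OR (r AND p) OR (NOT q AND p)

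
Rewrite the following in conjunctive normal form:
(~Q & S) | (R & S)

(~Q | R) & S

(~Q & S) | (R & S)
≡ (~Q | R) & (~Q | S) & (S | R) & (S | S)   — distribute | over &
≡ (~Q | R) & S   — simplify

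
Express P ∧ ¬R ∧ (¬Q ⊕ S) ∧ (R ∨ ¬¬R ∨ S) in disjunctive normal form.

P ∧ ¬R ∧ Q ∧ S

P ∧ ¬R ∧ (¬Q ⊕ S) ∧ (R ∨ ¬¬R ∨ S)
≡ P ∧ ¬R ∧ ((¬Q ∧ ¬S) ∨ (¬¬Q ∧ S)) ∧ (R ∨ ¬¬R ∨ S)   (expand ⊕)
≡ P ∧ ¬R ∧ ((¬Q ∧ ¬S) ∨ (Q ∧ S)) ∧ (R ∨ ¬¬R ∨ S)   (double negation)
≡ P ∧ ¬R ∧ ((¬Q ∧ ¬S) ∨ (Q ∧ S)) ∧ (R ∨ R ∨ S)   (double negation)
≡ (P ∧ ¬R ∧ ¬Q ∧ ¬S ∧ R) ∨ (P ∧ ¬R ∧ ¬Q ∧ ¬S ∧ R) ∨ (P ∧ ¬R ∧ ¬Q ∧ ¬S ∧ S) ∨ (P ∧ ¬R ∧ Q ∧ S ∧ R) ∨ (P ∧ ¬R ∧ Q ∧ S ∧ R) ∨ (P ∧ ¬R ∧ Q ∧ S ∧ S)   (distribute ∧ over ∨)
≡ P ∧ ¬R ∧ Q ∧ S   (simplify)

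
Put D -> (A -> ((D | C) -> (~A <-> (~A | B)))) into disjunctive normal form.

D -> (A -> ((D | C) -> (~A <-> (~A | B))))
≡ ~D | (A -> ((D | C) -> (~A <-> (~A | B))))   (eliminate ->)
≡ ~D | ~A | ((D | C) -> (~A <-> (~A | B)))   (eliminate ->)
≡ ~D | ~A | ~(D | C) | (~A <-> (~A | B))   (eliminate ->)
≡ ~D | ~A | ~(D | C) | ((~A -> (~A | B)) & ((~A | B) -> ~A))   (eliminate <->)
≡ ~D | ~A | ~(D | C) | ((~~A | ~A | B) & ((~A | B) -> ~A))   (eliminate ->)
≡ ~D | ~A | ~(D | C) | ((~~A | ~A | B) & (~(~A | B) | ~A))   (eliminate ->)
≡ ~D | ~A | (~D & ~C) | ((~~A | ~A | B) & (~(~A | B) | ~A))   (De Morgan)
≡ ~D | ~A | (~D & ~C) | ((A | ~A | B) & (~(~A | B) | ~A))   (double negation)
≡ ~D | ~A | (~D & ~C) | ((A | ~A | B) & ((~~A & ~B) | ~A))   (De Morgan)
≡ ~D | ~A | (~D & ~C) | ((A | ~A | B) & ((A & ~B) | ~A))   (double negation)
≡ ~D | ~A | (~D & ~C) | (A & A & ~B) | (A & ~A) | (~A & A & ~B) | (~A & ~A) | (B & A & ~B) | (B & ~A)   (distribute & over |)
≡ ~D | ~A | (A & ~B)   (simplify)

~D | ~A | (A & ~B)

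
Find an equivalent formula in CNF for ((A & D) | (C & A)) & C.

A & C

((A & D) | (C & A)) & C
≡ (A | C) & (A | A) & (D | C) & (D | A) & C   — distribute | over &
≡ A & C   — simplify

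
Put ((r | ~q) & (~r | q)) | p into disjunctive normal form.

(r & q) | (~q & ~r) | p

((r | ~q) & (~r | q)) | p
≡ (r & ~r) | (r & q) | (~q & ~r) | (~q & q) | p   [distribute & over |]
≡ (r & q) | (~q & ~r) | p   [simplify]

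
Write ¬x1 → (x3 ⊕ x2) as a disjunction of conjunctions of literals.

¬x1 → (x3 ⊕ x2)
≡ ¬¬x1 ∨ (x3 ⊕ x2)   [eliminate →]
≡ ¬¬x1 ∨ (x3 ∧ ¬x2) ∨ (¬x3 ∧ x2)   [expand ⊕]
≡ x1 ∨ (x3 ∧ ¬x2) ∨ (¬x3 ∧ x2)   [double negation]

x1 ∨ (x3 ∧ ¬x2) ∨ (¬x3 ∧ x2)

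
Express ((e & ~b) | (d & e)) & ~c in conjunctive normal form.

e & (~b | d) & ~c

((e & ~b) | (d & e)) & ~c
= (e | d) & (e | e) & (~b | d) & (~b | e) & ~c   [distribute | over &]
= e & (~b | d) & ~c   [simplify]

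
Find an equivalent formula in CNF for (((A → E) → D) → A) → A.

A ∨ D

(((A → E) → D) → A) → A
= ¬(((A → E) → D) → A) ∨ A   [eliminate →]
= ¬(¬((A → E) → D) ∨ A) ∨ A   [eliminate →]
= ¬(¬(¬(A → E) ∨ D) ∨ A) ∨ A   [eliminate →]
= ¬(¬(¬(¬A ∨ E) ∨ D) ∨ A) ∨ A   [eliminate →]
= (¬¬(¬(¬A ∨ E) ∨ D) ∧ ¬A) ∨ A   [De Morgan]
= ((¬(¬A ∨ E) ∨ D) ∧ ¬A) ∨ A   [double negation]
= (((¬¬A ∧ ¬E) ∨ D) ∧ ¬A) ∨ A   [De Morgan]
= (((A ∧ ¬E) ∨ D) ∧ ¬A) ∨ A   [double negation]
= (A ∨ D ∨ A) ∧ (¬E ∨ D ∨ A) ∧ (¬A ∨ A)   [distribute ∨ over ∧]
= A ∨ D   [simplify]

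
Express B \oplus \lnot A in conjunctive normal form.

(B \lor \lnot A) \land (\lnot B \lor A)

B \oplus \lnot A
= (B \lor \lnot A) \land \lnot (B \land \lnot A)
= (B \lor \lnot A) \land (\lnot B \lor \lnot \lnot A)
= (B \lor \lnot A) \land (\lnot B \lor A)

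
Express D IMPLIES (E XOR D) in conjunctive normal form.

NOT D OR NOT E

D IMPLIES (E XOR D)
≡ NOT D OR (E XOR D)   (eliminate IMPLIES)
≡ NOT D OR ((E OR D) AND NOT (E AND D))   (expand XOR)
≡ NOT D OR ((E OR D) AND (NOT E OR NOT D))   (De Morgan)
≡ (NOT D OR E OR D) AND (NOT D OR NOT E OR NOT D)   (distribute OR over AND)
≡ NOT D OR NOT E   (simplify)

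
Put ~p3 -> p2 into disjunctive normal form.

~p3 -> p2
≡ ~~p3 | p2   [eliminate ->]
≡ p3 | p2   [double negation]

p3 | p2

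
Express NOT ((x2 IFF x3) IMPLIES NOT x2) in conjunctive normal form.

NOT ((x2 IFF x3) IMPLIES NOT x2)
≡ NOT (NOT (x2 IFF x3) OR NOT x2)   (eliminate IMPLIES)
≡ NOT (NOT ((x2 IMPLIES x3) AND (x3 IMPLIES x2)) OR NOT x2)   (eliminate IFF)
≡ NOT (NOT ((NOT x2 OR x3) AND (x3 IMPLIES x2)) OR NOT x2)   (eliminate IMPLIES)
≡ NOT (NOT ((NOT x2 OR x3) AND (NOT x3 OR x2)) OR NOT x2)   (eliminate IMPLIES)
≡ NOT NOT ((NOT x2 OR x3) AND (NOT x3 OR x2)) AND NOT NOT x2   (De Morgan)
≡ (NOT x2 OR x3) AND (NOT x3 OR x2) AND NOT NOT x2   (double negation)
≡ (NOT x2 OR x3) AND (NOT x3 OR x2) AND x2   (double negation)
≡ (NOT x2 OR x3) AND x2   (simplify)

(NOT x2 OR x3) AND x2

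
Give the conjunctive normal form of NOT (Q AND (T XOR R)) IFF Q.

Q AND (NOT Q OR NOT T OR R) AND (NOT Q OR NOT R OR T)

NOT (Q AND (T XOR R)) IFF Q
= (NOT (Q AND (T XOR R)) IMPLIES Q) AND (Q IMPLIES NOT (Q AND (T XOR R)))   (eliminate IFF)
= (NOT NOT (Q AND (T XOR R)) OR Q) AND (Q IMPLIES NOT (Q AND (T XOR R)))   (eliminate IMPLIES)
= (NOT NOT (Q AND (T OR R) AND NOT (T AND R)) OR Q) AND (Q IMPLIES NOT (Q AND (T XOR R)))   (expand XOR)
= (NOT NOT (Q AND (T OR R) AND NOT (T AND R)) OR Q) AND (NOT Q OR NOT (Q AND (T XOR R)))   (eliminate IMPLIES)
= (NOT NOT (Q AND (T OR R) AND NOT (T AND R)) OR Q) AND (NOT Q OR NOT (Q AND (T OR R) AND NOT (T AND R)))   (expand XOR)
= ((Q AND (T OR R) AND NOT (T AND R)) OR Q) AND (NOT Q OR NOT (Q AND (T OR R) AND NOT (T AND R)))   (double negation)
= ((Q AND (T OR R) AND (NOT T OR NOT R)) OR Q) AND (NOT Q OR NOT (Q AND (T OR R) AND NOT (T AND R)))   (De Morgan)
= ((Q AND (T OR R) AND (NOT T OR NOT R)) OR Q) AND (NOT Q OR NOT Q OR NOT (T OR R) OR NOT NOT (T AND R))   (De Morgan)
= ((Q AND (T OR R) AND (NOT T OR NOT R)) OR Q) AND (NOT Q OR NOT Q OR (NOT T AND NOT R) OR NOT NOT (T AND R))   (De Morgan)
= ((Q AND (T OR R) AND (NOT T OR NOT R)) OR Q) AND (NOT Q OR NOT Q OR (NOT T AND NOT R) OR (T AND R))   (double negation)
= (Q OR Q) AND (T OR R OR Q) AND (NOT T OR NOT R OR Q) AND (NOT Q OR NOT Q OR NOT T OR T) AND (NOT Q OR NOT Q OR NOT T OR R) AND (NOT Q OR NOT Q OR NOT R OR T) AND (NOT Q OR NOT Q OR NOT R OR R)   (distribute OR over AND)
= Q AND (NOT Q OR NOT T OR R) AND (NOT Q OR NOT R OR T)   (simplify)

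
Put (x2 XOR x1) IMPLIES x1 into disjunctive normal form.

(x2 XOR x1) IMPLIES x1
= NOT (x2 XOR x1) OR x1   [eliminate IMPLIES]
= NOT ((x2 AND NOT x1) OR (NOT x2 AND x1)) OR x1   [expand XOR]
= (NOT (x2 AND NOT x1) AND NOT (NOT x2 AND x1)) OR x1   [De Morgan]
= ((NOT x2 OR NOT NOT x1) AND NOT (NOT x2 AND x1)) OR x1   [De Morgan]
= ((NOT x2 OR x1) AND NOT (NOT x2 AND x1)) OR x1   [double negation]
= ((NOT x2 OR x1) AND (NOT NOT x2 OR NOT x1)) OR x1   [De Morgan]
= ((NOT x2 OR x1) AND (x2 OR NOT x1)) OR x1   [double negation]
= (NOT x2 AND x2) OR (NOT x2 AND NOT x1) OR (x1 AND x2) OR (x1 AND NOT x1) OR x1   [distribute AND over OR]
= (NOT x2 AND NOT x1) OR x1   [simplify]

(NOT x2 AND NOT x1) OR x1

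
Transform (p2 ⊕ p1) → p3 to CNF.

(¬p2 ∨ p1 ∨ p3) ∧ (¬p1 ∨ p2 ∨ p3)

(p2 ⊕ p1) → p3
≡ ¬(p2 ⊕ p1) ∨ p3
≡ ¬((p2 ∨ p1) ∧ ¬(p2 ∧ p1)) ∨ p3
≡ ¬(p2 ∨ p1) ∨ ¬¬(p2 ∧ p1) ∨ p3
≡ (¬p2 ∧ ¬p1) ∨ ¬¬(p2 ∧ p1) ∨ p3
≡ (¬p2 ∧ ¬p1) ∨ (p2 ∧ p1) ∨ p3
≡ (¬p2 ∨ p2 ∨ p3) ∧ (¬p2 ∨ p1 ∨ p3) ∧ (¬p1 ∨ p2 ∨ p3) ∧ (¬p1 ∨ p1 ∨ p3)
≡ (¬p2 ∨ p1 ∨ p3) ∧ (¬p1 ∨ p2 ∨ p3)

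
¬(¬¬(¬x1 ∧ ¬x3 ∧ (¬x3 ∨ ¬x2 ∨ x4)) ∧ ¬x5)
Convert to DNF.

¬(¬¬(¬x1 ∧ ¬x3 ∧ (¬x3 ∨ ¬x2 ∨ x4)) ∧ ¬x5)
≡ ¬¬¬(¬x1 ∧ ¬x3 ∧ (¬x3 ∨ ¬x2 ∨ x4)) ∨ ¬¬x5   (De Morgan)
≡ ¬(¬x1 ∧ ¬x3 ∧ (¬x3 ∨ ¬x2 ∨ x4)) ∨ ¬¬x5   (double negation)
≡ ¬¬x1 ∨ ¬¬x3 ∨ ¬(¬x3 ∨ ¬x2 ∨ x4) ∨ ¬¬x5   (De Morgan)
≡ x1 ∨ ¬¬x3 ∨ ¬(¬x3 ∨ ¬x2 ∨ x4) ∨ ¬¬x5   (double negation)
≡ x1 ∨ x3 ∨ ¬(¬x3 ∨ ¬x2 ∨ x4) ∨ ¬¬x5   (double negation)
≡ x1 ∨ x3 ∨ (¬¬x3 ∧ ¬¬x2 ∧ ¬x4) ∨ ¬¬x5   (De Morgan)
≡ x1 ∨ x3 ∨ (x3 ∧ ¬¬x2 ∧ ¬x4) ∨ ¬¬x5   (double negation)
≡ x1 ∨ x3 ∨ (x3 ∧ x2 ∧ ¬x4) ∨ ¬¬x5   (double negation)
≡ x1 ∨ x3 ∨ (x3 ∧ x2 ∧ ¬x4) ∨ x5   (double negation)
≡ x1 ∨ x3 ∨ x5   (simplify)

x1 ∨ x3 ∨ x5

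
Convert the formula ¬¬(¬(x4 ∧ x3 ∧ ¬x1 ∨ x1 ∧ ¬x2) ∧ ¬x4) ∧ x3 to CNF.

(¬x1 ∨ x2) ∧ ¬x4 ∧ x3

¬¬(¬(x4 ∧ x3 ∧ ¬x1 ∨ x1 ∧ ¬x2) ∧ ¬x4) ∧ x3
⇔ ¬(x4 ∧ x3 ∧ ¬x1 ∨ x1 ∧ ¬x2) ∧ ¬x4 ∧ x3   [double negation]
⇔ ¬(x4 ∧ x3 ∧ ¬x1) ∧ ¬(x1 ∧ ¬x2) ∧ ¬x4 ∧ x3   [De Morgan]
⇔ (¬x4 ∨ ¬x3 ∨ ¬¬x1) ∧ ¬(x1 ∧ ¬x2) ∧ ¬x4 ∧ x3   [De Morgan]
⇔ (¬x4 ∨ ¬x3 ∨ x1) ∧ ¬(x1 ∧ ¬x2) ∧ ¬x4 ∧ x3   [double negation]
⇔ (¬x4 ∨ ¬x3 ∨ x1) ∧ (¬x1 ∨ ¬¬x2) ∧ ¬x4 ∧ x3   [De Morgan]
⇔ (¬x4 ∨ ¬x3 ∨ x1) ∧ (¬x1 ∨ x2) ∧ ¬x4 ∧ x3   [double negation]
⇔ (¬x1 ∨ x2) ∧ ¬x4 ∧ x3   [simplify]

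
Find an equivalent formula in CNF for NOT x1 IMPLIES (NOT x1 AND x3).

NOT x1 IMPLIES (NOT x1 AND x3)
= NOT NOT x1 OR (NOT x1 AND x3)
= x1 OR (NOT x1 AND x3)
= (x1 OR NOT x1) AND (x1 OR x3)
= x1 OR x3

x1 OR x3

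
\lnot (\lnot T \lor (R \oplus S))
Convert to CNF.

T \land (\lnot R \lor S) \land (\lnot S \lor R)

\lnot (\lnot T \lor (R \oplus S))
⇔ \lnot (\lnot T \lor ((R \lor S) \land \lnot (R \land S)))   — expand \oplus
⇔ \lnot \lnot T \land \lnot ((R \lor S) \land \lnot (R \land S))   — De Morgan
⇔ T \land \lnot ((R \lor S) \land \lnot (R \land S))   — double negation
⇔ T \land (\lnot (R \lor S) \lor \lnot \lnot (R \land S))   — De Morgan
⇔ T \land ((\lnot R \land \lnot S) \lor \lnot \lnot (R \land S))   — De Morgan
⇔ T \land ((\lnot R \land \lnot S) \lor (R \land S))   — double negation
⇔ T \land (\lnot R \lor R) \land (\lnot R \lor S) \land (\lnot S \lor R) \land (\lnot S \lor S)   — distribute \lor over \land
⇔ T \land (\lnot R \lor S) \land (\lnot S \lor R)   — simplify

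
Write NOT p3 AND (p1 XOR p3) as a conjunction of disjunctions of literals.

NOT p3 AND (p1 XOR p3)
≡ NOT p3 AND (p1 OR p3) AND NOT (p1 AND p3)   [expand XOR]
≡ NOT p3 AND (p1 OR p3) AND (NOT p1 OR NOT p3)   [De Morgan]
≡ NOT p3 AND (p1 OR p3)   [simplify]

NOT p3 AND (p1 OR p3)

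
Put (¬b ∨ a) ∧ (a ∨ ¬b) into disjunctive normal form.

¬b ∨ a

(¬b ∨ a) ∧ (a ∨ ¬b)
⇔ (¬b ∧ a) ∨ (¬b ∧ ¬b) ∨ (a ∧ a) ∨ (a ∧ ¬b)   [distribute ∧ over ∨]
⇔ ¬b ∨ a   [simplify]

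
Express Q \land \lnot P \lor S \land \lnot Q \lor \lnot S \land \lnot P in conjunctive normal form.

Q \land \lnot P \lor S \land \lnot Q \lor \lnot S \land \lnot P
≡ (Q \lor S \lor \lnot S) \land (Q \lor S \lor \lnot P) \land (Q \lor \lnot Q \lor \lnot S) \land (Q \lor \lnot Q \lor \lnot P) \land (\lnot P \lor S \lor \lnot S) \land (\lnot P \lor S \lor \lnot P) \land (\lnot P \lor \lnot Q \lor \lnot S) \land (\lnot P \lor \lnot Q \lor \lnot P)
≡ (\lnot P \lor S) \land (\lnot P \lor \lnot Q)

(\lnot P \lor S) \land (\lnot P \lor \lnot Q)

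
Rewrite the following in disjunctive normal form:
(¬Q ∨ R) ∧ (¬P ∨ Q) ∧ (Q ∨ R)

(R ∧ ¬P) ∨ (R ∧ Q)

(¬Q ∨ R) ∧ (¬P ∨ Q) ∧ (Q ∨ R)
≡ (¬Q ∧ ¬P ∧ Q) ∨ (¬Q ∧ ¬P ∧ R) ∨ (¬Q ∧ Q ∧ Q) ∨ (¬Q ∧ Q ∧ R) ∨ (R ∧ ¬P ∧ Q) ∨ (R ∧ ¬P ∧ R) ∨ (R ∧ Q ∧ Q) ∨ (R ∧ Q ∧ R)   — distribute ∧ over ∨
≡ (R ∧ ¬P) ∨ (R ∧ Q)   — simplify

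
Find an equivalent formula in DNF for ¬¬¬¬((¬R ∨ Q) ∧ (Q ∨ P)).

¬¬¬¬((¬R ∨ Q) ∧ (Q ∨ P))
≡ ¬¬((¬R ∨ Q) ∧ (Q ∨ P))   [double negation]
≡ (¬R ∨ Q) ∧ (Q ∨ P)   [double negation]
≡ (¬R ∧ Q) ∨ (¬R ∧ P) ∨ (Q ∧ Q) ∨ (Q ∧ P)   [distribute ∧ over ∨]
≡ (¬R ∧ P) ∨ Q   [simplify]

(¬R ∧ P) ∨ Q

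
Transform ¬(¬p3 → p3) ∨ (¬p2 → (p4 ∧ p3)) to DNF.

¬(¬p3 → p3) ∨ (¬p2 → (p4 ∧ p3))
⇔ ¬(¬¬p3 ∨ p3) ∨ (¬p2 → (p4 ∧ p3))
⇔ ¬(¬¬p3 ∨ p3) ∨ ¬¬p2 ∨ (p4 ∧ p3)
⇔ (¬¬¬p3 ∧ ¬p3) ∨ ¬¬p2 ∨ (p4 ∧ p3)
⇔ (¬p3 ∧ ¬p3) ∨ ¬¬p2 ∨ (p4 ∧ p3)
⇔ (¬p3 ∧ ¬p3) ∨ p2 ∨ (p4 ∧ p3)
⇔ ¬p3 ∨ p2 ∨ (p4 ∧ p3)

¬p3 ∨ p2 ∨ (p4 ∧ p3)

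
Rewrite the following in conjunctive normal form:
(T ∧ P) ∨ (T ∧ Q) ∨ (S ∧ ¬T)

(T ∨ S) ∧ (P ∨ Q ∨ S) ∧ (P ∨ Q ∨ ¬T)

(T ∧ P) ∨ (T ∧ Q) ∨ (S ∧ ¬T)
≡ (T ∨ T ∨ S) ∧ (T ∨ T ∨ ¬T) ∧ (T ∨ Q ∨ S) ∧ (T ∨ Q ∨ ¬T) ∧ (P ∨ T ∨ S) ∧ (P ∨ T ∨ ¬T) ∧ (P ∨ Q ∨ S) ∧ (P ∨ Q ∨ ¬T)   [distribute ∨ over ∧]
≡ (T ∨ S) ∧ (P ∨ Q ∨ S) ∧ (P ∨ Q ∨ ¬T)   [simplify]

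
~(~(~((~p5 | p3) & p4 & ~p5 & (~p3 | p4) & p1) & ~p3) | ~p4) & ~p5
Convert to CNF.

~(~(~((~p5 | p3) & p4 & ~p5 & (~p3 | p4) & p1) & ~p3) | ~p4) & ~p5
= ~~(~((~p5 | p3) & p4 & ~p5 & (~p3 | p4) & p1) & ~p3) & ~~p4 & ~p5   [De Morgan]
= ~((~p5 | p3) & p4 & ~p5 & (~p3 | p4) & p1) & ~p3 & ~~p4 & ~p5   [double negation]
= (~(~p5 | p3) | ~p4 | ~~p5 | ~(~p3 | p4) | ~p1) & ~p3 & ~~p4 & ~p5   [De Morgan]
= ((~~p5 & ~p3) | ~p4 | ~~p5 | ~(~p3 | p4) | ~p1) & ~p3 & ~~p4 & ~p5   [De Morgan]
= ((p5 & ~p3) | ~p4 | ~~p5 | ~(~p3 | p4) | ~p1) & ~p3 & ~~p4 & ~p5   [double negation]
= ((p5 & ~p3) | ~p4 | p5 | ~(~p3 | p4) | ~p1) & ~p3 & ~~p4 & ~p5   [double negation]
= ((p5 & ~p3) | ~p4 | p5 | (~~p3 & ~p4) | ~p1) & ~p3 & ~~p4 & ~p5   [De Morgan]
= ((p5 & ~p3) | ~p4 | p5 | (p3 & ~p4) | ~p1) & ~p3 & ~~p4 & ~p5   [double negation]
= ((p5 & ~p3) | ~p4 | p5 | (p3 & ~p4) | ~p1) & ~p3 & p4 & ~p5   [double negation]
= (p5 | ~p4 | p5 | p3 | ~p1) & (p5 | ~p4 | p5 | ~p4 | ~p1) & (~p3 | ~p4 | p5 | p3 | ~p1) & (~p3 | ~p4 | p5 | ~p4 | ~p1) & ~p3 & p4 & ~p5   [distribute | over &]
= (p5 | ~p4 | ~p1) & ~p3 & p4 & ~p5   [simplify]

(p5 | ~p4 | ~p1) & ~p3 & p4 & ~p5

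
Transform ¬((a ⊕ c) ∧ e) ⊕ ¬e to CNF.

¬((a ⊕ c) ∧ e) ⊕ ¬e
≡ (¬((a ⊕ c) ∧ e) ∨ ¬e) ∧ ¬(¬((a ⊕ c) ∧ e) ∧ ¬e)   [expand ⊕]
≡ (¬((a ∨ c) ∧ ¬(a ∧ c) ∧ e) ∨ ¬e) ∧ ¬(¬((a ⊕ c) ∧ e) ∧ ¬e)   [expand ⊕]
≡ (¬((a ∨ c) ∧ ¬(a ∧ c) ∧ e) ∨ ¬e) ∧ ¬(¬((a ∨ c) ∧ ¬(a ∧ c) ∧ e) ∧ ¬e)   [expand ⊕]
≡ (¬(a ∨ c) ∨ ¬¬(a ∧ c) ∨ ¬e ∨ ¬e) ∧ ¬(¬((a ∨ c) ∧ ¬(a ∧ c) ∧ e) ∧ ¬e)   [De Morgan]
≡ ((¬a ∧ ¬c) ∨ ¬¬(a ∧ c) ∨ ¬e ∨ ¬e) ∧ ¬(¬((a ∨ c) ∧ ¬(a ∧ c) ∧ e) ∧ ¬e)   [De Morgan]
≡ ((¬a ∧ ¬c) ∨ (a ∧ c) ∨ ¬e ∨ ¬e) ∧ ¬(¬((a ∨ c) ∧ ¬(a ∧ c) ∧ e) ∧ ¬e)   [double negation]
≡ ((¬a ∧ ¬c) ∨ (a ∧ c) ∨ ¬e ∨ ¬e) ∧ (¬¬((a ∨ c) ∧ ¬(a ∧ c) ∧ e) ∨ ¬¬e)   [De Morgan]
≡ ((¬a ∧ ¬c) ∨ (a ∧ c) ∨ ¬e ∨ ¬e) ∧ (((a ∨ c) ∧ ¬(a ∧ c) ∧ e) ∨ ¬¬e)   [double negation]
≡ ((¬a ∧ ¬c) ∨ (a ∧ c) ∨ ¬e ∨ ¬e) ∧ (((a ∨ c) ∧ (¬a ∨ ¬c) ∧ e) ∨ ¬¬e)   [De Morgan]
≡ ((¬a ∧ ¬c) ∨ (a ∧ c) ∨ ¬e ∨ ¬e) ∧ (((a ∨ c) ∧ (¬a ∨ ¬c) ∧ e) ∨ e)   [double negation]
≡ (¬a ∨ a ∨ ¬e ∨ ¬e) ∧ (¬a ∨ c ∨ ¬e ∨ ¬e) ∧ (¬c ∨ a ∨ ¬e ∨ ¬e) ∧ (¬c ∨ c ∨ ¬e ∨ ¬e) ∧ (a ∨ c ∨ e) ∧ (¬a ∨ ¬c ∨ e) ∧ (e ∨ e)   [distribute ∨ over ∧]
≡ (¬a ∨ c ∨ ¬e) ∧ (¬c ∨ a ∨ ¬e) ∧ e   [simplify]

(¬a ∨ c ∨ ¬e) ∧ (¬c ∨ a ∨ ¬e) ∧ e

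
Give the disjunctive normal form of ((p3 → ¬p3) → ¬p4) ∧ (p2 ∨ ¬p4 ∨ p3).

p3 ∨ ¬p4

((p3 → ¬p3) → ¬p4) ∧ (p2 ∨ ¬p4 ∨ p3)
= (¬(p3 → ¬p3) ∨ ¬p4) ∧ (p2 ∨ ¬p4 ∨ p3)
= (¬(¬p3 ∨ ¬p3) ∨ ¬p4) ∧ (p2 ∨ ¬p4 ∨ p3)
= ((¬¬p3 ∧ ¬¬p3) ∨ ¬p4) ∧ (p2 ∨ ¬p4 ∨ p3)
= ((p3 ∧ ¬¬p3) ∨ ¬p4) ∧ (p2 ∨ ¬p4 ∨ p3)
= ((p3 ∧ p3) ∨ ¬p4) ∧ (p2 ∨ ¬p4 ∨ p3)
= (p3 ∧ p3 ∧ p2) ∨ (p3 ∧ p3 ∧ ¬p4) ∨ (p3 ∧ p3 ∧ p3) ∨ (¬p4 ∧ p2) ∨ (¬p4 ∧ ¬p4) ∨ (¬p4 ∧ p3)
= p3 ∨ ¬p4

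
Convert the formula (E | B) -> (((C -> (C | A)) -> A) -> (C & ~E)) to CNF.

(~E | ~A) & (~B | ~A | C)

(E | B) -> (((C -> (C | A)) -> A) -> (C & ~E))
≡ ~(E | B) | (((C -> (C | A)) -> A) -> (C & ~E))   — eliminate ->
≡ ~(E | B) | ~((C -> (C | A)) -> A) | (C & ~E)   — eliminate ->
≡ ~(E | B) | ~(~(C -> (C | A)) | A) | (C & ~E)   — eliminate ->
≡ ~(E | B) | ~(~(~C | C | A) | A) | (C & ~E)   — eliminate ->
≡ (~E & ~B) | ~(~(~C | C | A) | A) | (C & ~E)   — De Morgan
≡ (~E & ~B) | (~~(~C | C | A) & ~A) | (C & ~E)   — De Morgan
≡ (~E & ~B) | ((~C | C | A) & ~A) | (C & ~E)   — double negation
≡ (~E | ~C | C | A | C) & (~E | ~C | C | A | ~E) & (~E | ~A | C) & (~E | ~A | ~E) & (~B | ~C | C | A | C) & (~B | ~C | C | A | ~E) & (~B | ~A | C) & (~B | ~A | ~E)   — distribute | over &
≡ (~E | ~A) & (~B | ~A | C)   — simplify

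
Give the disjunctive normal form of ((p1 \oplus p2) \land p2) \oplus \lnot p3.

(\lnot p1 \land p2 \land p3) \lor (p2 \land p1 \land \lnot p3) \lor (\lnot p2 \land \lnot p3)

((p1 \oplus p2) \land p2) \oplus \lnot p3
≡ ((p1 \oplus p2) \land p2 \land \lnot \lnot p3) \lor (\lnot ((p1 \oplus p2) \land p2) \land \lnot p3)   [expand \oplus]
≡ (((p1 \land \lnot p2) \lor (\lnot p1 \land p2)) \land p2 \land \lnot \lnot p3) \lor (\lnot ((p1 \oplus p2) \land p2) \land \lnot p3)   [expand \oplus]
≡ (((p1 \land \lnot p2) \lor (\lnot p1 \land p2)) \land p2 \land \lnot \lnot p3) \lor (\lnot (((p1 \land \lnot p2) \lor (\lnot p1 \land p2)) \land p2) \land \lnot p3)   [expand \oplus]
≡ (((p1 \land \lnot p2) \lor (\lnot p1 \land p2)) \land p2 \land p3) \lor (\lnot (((p1 \land \lnot p2) \lor (\lnot p1 \land p2)) \land p2) \land \lnot p3)   [double negation]
≡ (((p1 \land \lnot p2) \lor (\lnot p1 \land p2)) \land p2 \land p3) \lor ((\lnot ((p1 \land \lnot p2) \lor (\lnot p1 \land p2)) \lor \lnot p2) \land \lnot p3)   [De Morgan]
≡ (((p1 \land \lnot p2) \lor (\lnot p1 \land p2)) \land p2 \land p3) \lor (((\lnot (p1 \land \lnot p2) \land \lnot (\lnot p1 \land p2)) \lor \lnot p2) \land \lnot p3)   [De Morgan]
≡ (((p1 \land \lnot p2) \lor (\lnot p1 \land p2)) \land p2 \land p3) \lor ((((\lnot p1 \lor \lnot \lnot p2) \land \lnot (\lnot p1 \land p2)) \lor \lnot p2) \land \lnot p3)   [De Morgan]
≡ (((p1 \land \lnot p2) \lor (\lnot p1 \land p2)) \land p2 \land p3) \lor ((((\lnot p1 \lor p2) \land \lnot (\lnot p1 \land p2)) \lor \lnot p2) \land \lnot p3)   [double negation]
≡ (((p1 \land \lnot p2) \lor (\lnot p1 \land p2)) \land p2 \land p3) \lor ((((\lnot p1 \lor p2) \land (\lnot \lnot p1 \lor \lnot p2)) \lor \lnot p2) \land \lnot p3)   [De Morgan]
≡ (((p1 \land \lnot p2) \lor (\lnot p1 \land p2)) \land p2 \land p3) \lor ((((\lnot p1 \lor p2) \land (p1 \lor \lnot p2)) \lor \lnot p2) \land \lnot p3)   [double negation]
≡ (p1 \land \lnot p2 \land p2 \land p3) \lor (\lnot p1 \land p2 \land p2 \land p3) \lor (\lnot p1 \land p1 \land \lnot p3) \lor (\lnot p1 \land \lnot p2 \land \lnot p3) \lor (p2 \land p1 \land \lnot p3) \lor (p2 \land \lnot p2 \land \lnot p3) \lor (\lnot p2 \land \lnot p3)   [distribute \land over \lor]
≡ (\lnot p1 \land p2 \land p3) \lor (p2 \land p1 \land \lnot p3) \lor (\lnot p2 \land \lnot p3)   [simplify]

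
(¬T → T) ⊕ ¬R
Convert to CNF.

(¬T → T) ⊕ ¬R
= ((¬T → T) ∨ ¬R) ∧ ¬((¬T → T) ∧ ¬R)   (expand ⊕)
= (¬¬T ∨ T ∨ ¬R) ∧ ¬((¬T → T) ∧ ¬R)   (eliminate →)
= (¬¬T ∨ T ∨ ¬R) ∧ ¬((¬¬T ∨ T) ∧ ¬R)   (eliminate →)
= (T ∨ T ∨ ¬R) ∧ ¬((¬¬T ∨ T) ∧ ¬R)   (double negation)
= (T ∨ T ∨ ¬R) ∧ (¬(¬¬T ∨ T) ∨ ¬¬R)   (De Morgan)
= (T ∨ T ∨ ¬R) ∧ ((¬¬¬T ∧ ¬T) ∨ ¬¬R)   (De Morgan)
= (T ∨ T ∨ ¬R) ∧ ((¬T ∧ ¬T) ∨ ¬¬R)   (double negation)
= (T ∨ T ∨ ¬R) ∧ ((¬T ∧ ¬T) ∨ R)   (double negation)
= (T ∨ T ∨ ¬R) ∧ (¬T ∨ R) ∧ (¬T ∨ R)   (distribute ∨ over ∧)
= (T ∨ ¬R) ∧ (¬T ∨ R)   (simplify)

(T ∨ ¬R) ∧ (¬T ∨ R)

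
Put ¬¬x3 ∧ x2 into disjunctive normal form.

¬¬x3 ∧ x2
⇔ x3 ∧ x2   — double negation

x3 ∧ x2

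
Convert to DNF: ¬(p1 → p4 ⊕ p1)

p1 ∧ p4

¬(p1 → p4 ⊕ p1)
⇔ ¬(¬p1 ∨ (p4 ⊕ p1))
⇔ ¬(¬p1 ∨ p4 ∧ ¬p1 ∨ ¬p4 ∧ p1)
⇔ ¬¬p1 ∧ ¬(p4 ∧ ¬p1) ∧ ¬(¬p4 ∧ p1)
⇔ p1 ∧ ¬(p4 ∧ ¬p1) ∧ ¬(¬p4 ∧ p1)
⇔ p1 ∧ (¬p4 ∨ ¬¬p1) ∧ ¬(¬p4 ∧ p1)
⇔ p1 ∧ (¬p4 ∨ p1) ∧ ¬(¬p4 ∧ p1)
⇔ p1 ∧ (¬p4 ∨ p1) ∧ (¬¬p4 ∨ ¬p1)
⇔ p1 ∧ (¬p4 ∨ p1) ∧ (p4 ∨ ¬p1)
⇔ p1 ∧ ¬p4 ∧ p4 ∨ p1 ∧ ¬p4 ∧ ¬p1 ∨ p1 ∧ p1 ∧ p4 ∨ p1 ∧ p1 ∧ ¬p1
⇔ p1 ∧ p4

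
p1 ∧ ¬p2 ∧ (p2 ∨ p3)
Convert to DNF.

p1 ∧ ¬p2 ∧ (p2 ∨ p3)
⇔ (p1 ∧ ¬p2 ∧ p2) ∨ (p1 ∧ ¬p2 ∧ p3)   (distribute ∧ over ∨)
⇔ p1 ∧ ¬p2 ∧ p3   (simplify)

p1 ∧ ¬p2 ∧ p3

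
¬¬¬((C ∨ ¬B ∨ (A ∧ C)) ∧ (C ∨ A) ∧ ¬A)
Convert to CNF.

¬C ∨ A

¬¬¬((C ∨ ¬B ∨ (A ∧ C)) ∧ (C ∨ A) ∧ ¬A)
≡ ¬((C ∨ ¬B ∨ (A ∧ C)) ∧ (C ∨ A) ∧ ¬A)   [double negation]
≡ ¬(C ∨ ¬B ∨ (A ∧ C)) ∨ ¬(C ∨ A) ∨ ¬¬A   [De Morgan]
≡ (¬C ∧ ¬¬B ∧ ¬(A ∧ C)) ∨ ¬(C ∨ A) ∨ ¬¬A   [De Morgan]
≡ (¬C ∧ B ∧ ¬(A ∧ C)) ∨ ¬(C ∨ A) ∨ ¬¬A   [double negation]
≡ (¬C ∧ B ∧ (¬A ∨ ¬C)) ∨ ¬(C ∨ A) ∨ ¬¬A   [De Morgan]
≡ (¬C ∧ B ∧ (¬A ∨ ¬C)) ∨ (¬C ∧ ¬A) ∨ ¬¬A   [De Morgan]
≡ (¬C ∧ B ∧ (¬A ∨ ¬C)) ∨ (¬C ∧ ¬A) ∨ A   [double negation]
≡ (¬C ∨ ¬C ∨ A) ∧ (¬C ∨ ¬A ∨ A) ∧ (B ∨ ¬C ∨ A) ∧ (B ∨ ¬A ∨ A) ∧ (¬A ∨ ¬C ∨ ¬C ∨ A) ∧ (¬A ∨ ¬C ∨ ¬A ∨ A)   [distribute ∨ over ∧]
≡ ¬C ∨ A   [simplify]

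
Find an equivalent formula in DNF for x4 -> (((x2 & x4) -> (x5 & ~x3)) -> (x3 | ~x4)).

x4 -> (((x2 & x4) -> (x5 & ~x3)) -> (x3 | ~x4))
≡ ~x4 | (((x2 & x4) -> (x5 & ~x3)) -> (x3 | ~x4))   — eliminate ->
≡ ~x4 | ~((x2 & x4) -> (x5 & ~x3)) | x3 | ~x4   — eliminate ->
≡ ~x4 | ~(~(x2 & x4) | (x5 & ~x3)) | x3 | ~x4   — eliminate ->
≡ ~x4 | (~~(x2 & x4) & ~(x5 & ~x3)) | x3 | ~x4   — De Morgan
≡ ~x4 | (x2 & x4 & ~(x5 & ~x3)) | x3 | ~x4   — double negation
≡ ~x4 | (x2 & x4 & (~x5 | ~~x3)) | x3 | ~x4   — De Morgan
≡ ~x4 | (x2 & x4 & (~x5 | x3)) | x3 | ~x4   — double negation
≡ ~x4 | (x2 & x4 & ~x5) | (x2 & x4 & x3) | x3 | ~x4   — distribute & over |
≡ ~x4 | (x2 & x4 & ~x5) | x3   — simplify

~x4 | (x2 & x4 & ~x5) | x3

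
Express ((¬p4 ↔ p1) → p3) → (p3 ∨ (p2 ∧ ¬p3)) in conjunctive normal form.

((¬p4 ↔ p1) → p3) → (p3 ∨ (p2 ∧ ¬p3))
= ¬((¬p4 ↔ p1) → p3) ∨ p3 ∨ (p2 ∧ ¬p3)   [eliminate →]
= ¬(¬(¬p4 ↔ p1) ∨ p3) ∨ p3 ∨ (p2 ∧ ¬p3)   [eliminate →]
= ¬(¬((¬p4 → p1) ∧ (p1 → ¬p4)) ∨ p3) ∨ p3 ∨ (p2 ∧ ¬p3)   [eliminate ↔]
= ¬(¬((¬¬p4 ∨ p1) ∧ (p1 → ¬p4)) ∨ p3) ∨ p3 ∨ (p2 ∧ ¬p3)   [eliminate →]
= ¬(¬((¬¬p4 ∨ p1) ∧ (¬p1 ∨ ¬p4)) ∨ p3) ∨ p3 ∨ (p2 ∧ ¬p3)   [eliminate →]
= (¬¬((¬¬p4 ∨ p1) ∧ (¬p1 ∨ ¬p4)) ∧ ¬p3) ∨ p3 ∨ (p2 ∧ ¬p3)   [De Morgan]
= ((¬¬p4 ∨ p1) ∧ (¬p1 ∨ ¬p4) ∧ ¬p3) ∨ p3 ∨ (p2 ∧ ¬p3)   [double negation]
= ((p4 ∨ p1) ∧ (¬p1 ∨ ¬p4) ∧ ¬p3) ∨ p3 ∨ (p2 ∧ ¬p3)   [double negation]
= (p4 ∨ p1 ∨ p3 ∨ p2) ∧ (p4 ∨ p1 ∨ p3 ∨ ¬p3) ∧ (¬p1 ∨ ¬p4 ∨ p3 ∨ p2) ∧ (¬p1 ∨ ¬p4 ∨ p3 ∨ ¬p3) ∧ (¬p3 ∨ p3 ∨ p2) ∧ (¬p3 ∨ p3 ∨ ¬p3)   [distribute ∨ over ∧]
= (p4 ∨ p1 ∨ p3 ∨ p2) ∧ (¬p1 ∨ ¬p4 ∨ p3 ∨ p2)   [simplify]

(p4 ∨ p1 ∨ p3 ∨ p2) ∧ (¬p1 ∨ ¬p4 ∨ p3 ∨ p2)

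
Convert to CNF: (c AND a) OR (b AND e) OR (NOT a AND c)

(c AND a) OR (b AND e) OR (NOT a AND c)
= (c OR b OR NOT a) AND (c OR b OR c) AND (c OR e OR NOT a) AND (c OR e OR c) AND (a OR b OR NOT a) AND (a OR b OR c) AND (a OR e OR NOT a) AND (a OR e OR c)   (distribute OR over AND)
= (c OR b) AND (c OR e)   (simplify)

(c OR b) AND (c OR e)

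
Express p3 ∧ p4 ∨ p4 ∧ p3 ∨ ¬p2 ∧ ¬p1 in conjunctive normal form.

p3 ∧ p4 ∨ p4 ∧ p3 ∨ ¬p2 ∧ ¬p1
⇔ (p3 ∨ p4 ∨ ¬p2) ∧ (p3 ∨ p4 ∨ ¬p1) ∧ (p3 ∨ p3 ∨ ¬p2) ∧ (p3 ∨ p3 ∨ ¬p1) ∧ (p4 ∨ p4 ∨ ¬p2) ∧ (p4 ∨ p4 ∨ ¬p1) ∧ (p4 ∨ p3 ∨ ¬p2) ∧ (p4 ∨ p3 ∨ ¬p1)   [distribute ∨ over ∧]
⇔ (p3 ∨ ¬p2) ∧ (p3 ∨ ¬p1) ∧ (p4 ∨ ¬p2) ∧ (p4 ∨ ¬p1)   [simplify]

(p3 ∨ ¬p2) ∧ (p3 ∨ ¬p1) ∧ (p4 ∨ ¬p2) ∧ (p4 ∨ ¬p1)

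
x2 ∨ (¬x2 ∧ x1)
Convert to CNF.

x2 ∨ (¬x2 ∧ x1)
⇔ (x2 ∨ ¬x2) ∧ (x2 ∨ x1)
⇔ x2 ∨ x1

x2 ∨ x1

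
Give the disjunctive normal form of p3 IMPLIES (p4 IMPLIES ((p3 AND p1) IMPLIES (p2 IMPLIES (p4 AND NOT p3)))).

NOT p3 OR NOT p4 OR NOT p1 OR NOT p2

p3 IMPLIES (p4 IMPLIES ((p3 AND p1) IMPLIES (p2 IMPLIES (p4 AND NOT p3))))
≡ NOT p3 OR (p4 IMPLIES ((p3 AND p1) IMPLIES (p2 IMPLIES (p4 AND NOT p3))))   (eliminate IMPLIES)
≡ NOT p3 OR NOT p4 OR ((p3 AND p1) IMPLIES (p2 IMPLIES (p4 AND NOT p3)))   (eliminate IMPLIES)
≡ NOT p3 OR NOT p4 OR NOT (p3 AND p1) OR (p2 IMPLIES (p4 AND NOT p3))   (eliminate IMPLIES)
≡ NOT p3 OR NOT p4 OR NOT (p3 AND p1) OR NOT p2 OR (p4 AND NOT p3)   (eliminate IMPLIES)
≡ NOT p3 OR NOT p4 OR NOT p3 OR NOT p1 OR NOT p2 OR (p4 AND NOT p3)   (De Morgan)
≡ NOT p3 OR NOT p4 OR NOT p1 OR NOT p2   (simplify)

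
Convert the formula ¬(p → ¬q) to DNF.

¬(p → ¬q)
= ¬(¬p ∨ ¬q)   — eliminate →
= ¬¬p ∧ ¬¬q   — De Morgan
= p ∧ ¬¬q   — double negation
= p ∧ q   — double negation

p ∧ q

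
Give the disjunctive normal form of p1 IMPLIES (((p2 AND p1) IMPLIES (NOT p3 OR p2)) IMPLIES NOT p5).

NOT p1 OR NOT p5

p1 IMPLIES (((p2 AND p1) IMPLIES (NOT p3 OR p2)) IMPLIES NOT p5)
= NOT p1 OR (((p2 AND p1) IMPLIES (NOT p3 OR p2)) IMPLIES NOT p5)   [eliminate IMPLIES]
= NOT p1 OR NOT ((p2 AND p1) IMPLIES (NOT p3 OR p2)) OR NOT p5   [eliminate IMPLIES]
= NOT p1 OR NOT (NOT (p2 AND p1) OR NOT p3 OR p2) OR NOT p5   [eliminate IMPLIES]
= NOT p1 OR (NOT NOT (p2 AND p1) AND NOT NOT p3 AND NOT p2) OR NOT p5   [De Morgan]
= NOT p1 OR (p2 AND p1 AND NOT NOT p3 AND NOT p2) OR NOT p5   [double negation]
= NOT p1 OR (p2 AND p1 AND p3 AND NOT p2) OR NOT p5   [double negation]
= NOT p1 OR NOT p5   [simplify]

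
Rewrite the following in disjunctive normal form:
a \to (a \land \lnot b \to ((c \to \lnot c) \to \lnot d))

a \to (a \land \lnot b \to ((c \to \lnot c) \to \lnot d))
≡ \lnot a \lor (a \land \lnot b \to ((c \to \lnot c) \to \lnot d))   (eliminate \to)
≡ \lnot a \lor \lnot (a \land \lnot b) \lor ((c \to \lnot c) \to \lnot d)   (eliminate \to)
≡ \lnot a \lor \lnot (a \land \lnot b) \lor \lnot (c \to \lnot c) \lor \lnot d   (eliminate \to)
≡ \lnot a \lor \lnot (a \land \lnot b) \lor \lnot (\lnot c \lor \lnot c) \lor \lnot d   (eliminate \to)
≡ \lnot a \lor \lnot a \lor \lnot \lnot b \lor \lnot (\lnot c \lor \lnot c) \lor \lnot d   (De Morgan)
≡ \lnot a \lor \lnot a \lor b \lor \lnot (\lnot c \lor \lnot c) \lor \lnot d   (double negation)
≡ \lnot a \lor \lnot a \lor b \lor \lnot \lnot c \land \lnot \lnot c \lor \lnot d   (De Morgan)
≡ \lnot a \lor \lnot a \lor b \lor c \land \lnot \lnot c \lor \lnot d   (double negation)
≡ \lnot a \lor \lnot a \lor b \lor c \land c \lor \lnot d   (double negation)
≡ \lnot a \lor b \lor c \lor \lnot d   (simplify)

\lnot a \lor b \lor c \lor \lnot d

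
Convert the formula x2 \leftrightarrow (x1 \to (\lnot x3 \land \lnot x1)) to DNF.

x2 \leftrightarrow (x1 \to (\lnot x3 \land \lnot x1))
≡ (x2 \to (x1 \to (\lnot x3 \land \lnot x1))) \land ((x1 \to (\lnot x3 \land \lnot x1)) \to x2)
≡ (\lnot x2 \lor (x1 \to (\lnot x3 \land \lnot x1))) \land ((x1 \to (\lnot x3 \land \lnot x1)) \to x2)
≡ (\lnot x2 \lor \lnot x1 \lor (\lnot x3 \land \lnot x1)) \land ((x1 \to (\lnot x3 \land \lnot x1)) \to x2)
≡ (\lnot x2 \lor \lnot x1 \lor (\lnot x3 \land \lnot x1)) \land (\lnot (x1 \to (\lnot x3 \land \lnot x1)) \lor x2)
≡ (\lnot x2 \lor \lnot x1 \lor (\lnot x3 \land \lnot x1)) \land (\lnot (\lnot x1 \lor (\lnot x3 \land \lnot x1)) \lor x2)
≡ (\lnot x2 \lor \lnot x1 \lor (\lnot x3 \land \lnot x1)) \land ((\lnot \lnot x1 \land \lnot (\lnot x3 \land \lnot x1)) \lor x2)
≡ (\lnot x2 \lor \lnot x1 \lor (\lnot x3 \land \lnot x1)) \land ((x1 \land \lnot (\lnot x3 \land \lnot x1)) \lor x2)
≡ (\lnot x2 \lor \lnot x1 \lor (\lnot x3 \land \lnot x1)) \land ((x1 \land (\lnot \lnot x3 \lor \lnot \lnot x1)) \lor x2)
≡ (\lnot x2 \lor \lnot x1 \lor (\lnot x3 \land \lnot x1)) \land ((x1 \land (x3 \lor \lnot \lnot x1)) \lor x2)
≡ (\lnot x2 \lor \lnot x1 \lor (\lnot x3 \land \lnot x1)) \land ((x1 \land (x3 \lor x1)) \lor x2)
≡ (\lnot x2 \land x1 \land x3) \lor (\lnot x2 \land x1 \land x1) \lor (\lnot x2 \land x2) \lor (\lnot x1 \land x1 \land x3) \lor (\lnot x1 \land x1 \land x1) \lor (\lnot x1 \land x2) \lor (\lnot x3 \land \lnot x1 \land x1 \land x3) \lor (\lnot x3 \land \lnot x1 \land x1 \land x1) \lor (\lnot x3 \land \lnot x1 \land x2)
≡ (\lnot x2 \land x1) \lor (\lnot x1 \land x2)

(\lnot x2 \land x1) \lor (\lnot x1 \land x2)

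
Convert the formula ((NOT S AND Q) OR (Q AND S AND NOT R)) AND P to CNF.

(NOT S OR NOT R) AND Q AND P

((NOT S AND Q) OR (Q AND S AND NOT R)) AND P
= (NOT S OR Q) AND (NOT S OR S) AND (NOT S OR NOT R) AND (Q OR Q) AND (Q OR S) AND (Q OR NOT R) AND P   [distribute OR over AND]
= (NOT S OR NOT R) AND Q AND P   [simplify]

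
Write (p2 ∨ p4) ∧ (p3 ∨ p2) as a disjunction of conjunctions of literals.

(p2 ∨ p4) ∧ (p3 ∨ p2)
⇔ (p2 ∧ p3) ∨ (p2 ∧ p2) ∨ (p4 ∧ p3) ∨ (p4 ∧ p2)   [distribute ∧ over ∨]
⇔ p2 ∨ (p4 ∧ p3)   [simplify]

p2 ∨ (p4 ∧ p3)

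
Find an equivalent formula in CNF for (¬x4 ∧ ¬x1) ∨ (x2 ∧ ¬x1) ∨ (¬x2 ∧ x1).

(¬x4 ∨ x2 ∨ x1) ∧ (¬x1 ∨ ¬x2)

(¬x4 ∧ ¬x1) ∨ (x2 ∧ ¬x1) ∨ (¬x2 ∧ x1)
= (¬x4 ∨ x2 ∨ ¬x2) ∧ (¬x4 ∨ x2 ∨ x1) ∧ (¬x4 ∨ ¬x1 ∨ ¬x2) ∧ (¬x4 ∨ ¬x1 ∨ x1) ∧ (¬x1 ∨ x2 ∨ ¬x2) ∧ (¬x1 ∨ x2 ∨ x1) ∧ (¬x1 ∨ ¬x1 ∨ ¬x2) ∧ (¬x1 ∨ ¬x1 ∨ x1)   [distribute ∨ over ∧]
= (¬x4 ∨ x2 ∨ x1) ∧ (¬x1 ∨ ¬x2)   [simplify]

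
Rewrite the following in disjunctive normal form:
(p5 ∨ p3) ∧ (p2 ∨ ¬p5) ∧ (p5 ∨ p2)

p5 ∧ p2 ∨ p3 ∧ p2

(p5 ∨ p3) ∧ (p2 ∨ ¬p5) ∧ (p5 ∨ p2)
= p5 ∧ p2 ∧ p5 ∨ p5 ∧ p2 ∧ p2 ∨ p5 ∧ ¬p5 ∧ p5 ∨ p5 ∧ ¬p5 ∧ p2 ∨ p3 ∧ p2 ∧ p5 ∨ p3 ∧ p2 ∧ p2 ∨ p3 ∧ ¬p5 ∧ p5 ∨ p3 ∧ ¬p5 ∧ p2   (distribute ∧ over ∨)
= p5 ∧ p2 ∨ p3 ∧ p2   (simplify)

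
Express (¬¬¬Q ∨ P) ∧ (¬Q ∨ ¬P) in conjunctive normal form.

(¬Q ∨ P) ∧ (¬Q ∨ ¬P)

(¬¬¬Q ∨ P) ∧ (¬Q ∨ ¬P)
≡ (¬Q ∨ P) ∧ (¬Q ∨ ¬P)   — double negation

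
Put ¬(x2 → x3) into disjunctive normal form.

¬(x2 → x3)
≡ ¬(¬x2 ∨ x3)   [eliminate →]
≡ ¬¬x2 ∧ ¬x3   [De Morgan]
≡ x2 ∧ ¬x3   [double negation]

x2 ∧ ¬x3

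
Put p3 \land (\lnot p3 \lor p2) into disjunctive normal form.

p3 \land (\lnot p3 \lor p2)
= (p3 \land \lnot p3) \lor (p3 \land p2)   [distribute \land over \lor]
= p3 \land p2   [simplify]

p3 \land p2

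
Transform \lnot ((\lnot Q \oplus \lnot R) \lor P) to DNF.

\lnot ((\lnot Q \oplus \lnot R) \lor P)
≡ \lnot ((\lnot Q \land \lnot \lnot R) \lor (\lnot \lnot Q \land \lnot R) \lor P)
≡ \lnot (\lnot Q \land \lnot \lnot R) \land \lnot (\lnot \lnot Q \land \lnot R) \land \lnot P
≡ (\lnot \lnot Q \lor \lnot \lnot \lnot R) \land \lnot (\lnot \lnot Q \land \lnot R) \land \lnot P
≡ (Q \lor \lnot \lnot \lnot R) \land \lnot (\lnot \lnot Q \land \lnot R) \land \lnot P
≡ (Q \lor \lnot R) \land \lnot (\lnot \lnot Q \land \lnot R) \land \lnot P
≡ (Q \lor \lnot R) \land (\lnot \lnot \lnot Q \lor \lnot \lnot R) \land \lnot P
≡ (Q \lor \lnot R) \land (\lnot Q \lor \lnot \lnot R) \land \lnot P
≡ (Q \lor \lnot R) \land (\lnot Q \lor R) \land \lnot P
≡ (Q \land \lnot Q \land \lnot P) \lor (Q \land R \land \lnot P) \lor (\lnot R \land \lnot Q \land \lnot P) \lor (\lnot R \land R \land \lnot P)
≡ (Q \land R \land \lnot P) \lor (\lnot R \land \lnot Q \land \lnot P)

(Q \land R \land \lnot P) \lor (\lnot R \land \lnot Q \land \lnot P)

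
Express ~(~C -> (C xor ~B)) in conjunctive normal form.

~(~C -> (C xor ~B))
≡ ~(~~C | (C xor ~B))
≡ ~(~~C | ((C | ~B) & ~(C & ~B)))
≡ ~~~C & ~((C | ~B) & ~(C & ~B))
≡ ~C & ~((C | ~B) & ~(C & ~B))
≡ ~C & (~(C | ~B) | ~~(C & ~B))
≡ ~C & ((~C & ~~B) | ~~(C & ~B))
≡ ~C & ((~C & B) | ~~(C & ~B))
≡ ~C & ((~C & B) | (C & ~B))
≡ ~C & (~C | C) & (~C | ~B) & (B | C) & (B | ~B)
≡ ~C & (B | C)

~C & (B | C)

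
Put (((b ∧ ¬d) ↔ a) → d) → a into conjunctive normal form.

(¬b ∨ d ∨ a) ∧ (¬d ∨ a)

(((b ∧ ¬d) ↔ a) → d) → a
= ¬(((b ∧ ¬d) ↔ a) → d) ∨ a   (eliminate →)
= ¬(¬((b ∧ ¬d) ↔ a) ∨ d) ∨ a   (eliminate →)
= ¬(¬(((b ∧ ¬d) → a) ∧ (a → (b ∧ ¬d))) ∨ d) ∨ a   (eliminate ↔)
= ¬(¬((¬(b ∧ ¬d) ∨ a) ∧ (a → (b ∧ ¬d))) ∨ d) ∨ a   (eliminate →)
= ¬(¬((¬(b ∧ ¬d) ∨ a) ∧ (¬a ∨ (b ∧ ¬d))) ∨ d) ∨ a   (eliminate →)
= (¬¬((¬(b ∧ ¬d) ∨ a) ∧ (¬a ∨ (b ∧ ¬d))) ∧ ¬d) ∨ a   (De Morgan)
= ((¬(b ∧ ¬d) ∨ a) ∧ (¬a ∨ (b ∧ ¬d)) ∧ ¬d) ∨ a   (double negation)
= ((¬b ∨ ¬¬d ∨ a) ∧ (¬a ∨ (b ∧ ¬d)) ∧ ¬d) ∨ a   (De Morgan)
= ((¬b ∨ d ∨ a) ∧ (¬a ∨ (b ∧ ¬d)) ∧ ¬d) ∨ a   (double negation)
= (¬b ∨ d ∨ a ∨ a) ∧ (¬a ∨ b ∨ a) ∧ (¬a ∨ ¬d ∨ a) ∧ (¬d ∨ a)   (distribute ∨ over ∧)
= (¬b ∨ d ∨ a) ∧ (¬d ∨ a)   (simplify)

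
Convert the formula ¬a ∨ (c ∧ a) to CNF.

¬a ∨ c

¬a ∨ (c ∧ a)
⇔ (¬a ∨ c) ∧ (¬a ∨ a)   [distribute ∨ over ∧]
⇔ ¬a ∨ c   [simplify]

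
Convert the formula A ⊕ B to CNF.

A ⊕ B
≡ (A ∨ B) ∧ ¬(A ∧ B)   [expand ⊕]
≡ (A ∨ B) ∧ (¬A ∨ ¬B)   [De Morgan]

(A ∨ B) ∧ (¬A ∨ ¬B)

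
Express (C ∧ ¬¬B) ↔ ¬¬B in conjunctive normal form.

(C ∧ ¬¬B) ↔ ¬¬B
⇔ ((C ∧ ¬¬B) → ¬¬B) ∧ (¬¬B → (C ∧ ¬¬B))   [eliminate ↔]
⇔ (¬(C ∧ ¬¬B) ∨ ¬¬B) ∧ (¬¬B → (C ∧ ¬¬B))   [eliminate →]
⇔ (¬(C ∧ ¬¬B) ∨ ¬¬B) ∧ (¬¬¬B ∨ (C ∧ ¬¬B))   [eliminate →]
⇔ (¬C ∨ ¬¬¬B ∨ ¬¬B) ∧ (¬¬¬B ∨ (C ∧ ¬¬B))   [De Morgan]
⇔ (¬C ∨ ¬B ∨ ¬¬B) ∧ (¬¬¬B ∨ (C ∧ ¬¬B))   [double negation]
⇔ (¬C ∨ ¬B ∨ B) ∧ (¬¬¬B ∨ (C ∧ ¬¬B))   [double negation]
⇔ (¬C ∨ ¬B ∨ B) ∧ (¬B ∨ (C ∧ ¬¬B))   [double negation]
⇔ (¬C ∨ ¬B ∨ B) ∧ (¬B ∨ (C ∧ B))   [double negation]
⇔ (¬C ∨ ¬B ∨ B) ∧ (¬B ∨ C) ∧ (¬B ∨ B)   [distribute ∨ over ∧]
⇔ ¬B ∨ C   [simplify]

¬B ∨ C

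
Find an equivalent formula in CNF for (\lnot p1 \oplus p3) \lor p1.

p1 \lor \lnot p3

(\lnot p1 \oplus p3) \lor p1
⇔ ((\lnot p1 \lor p3) \land \lnot (\lnot p1 \land p3)) \lor p1   [expand \oplus]
⇔ ((\lnot p1 \lor p3) \land (\lnot \lnot p1 \lor \lnot p3)) \lor p1   [De Morgan]
⇔ ((\lnot p1 \lor p3) \land (p1 \lor \lnot p3)) \lor p1   [double negation]
⇔ (\lnot p1 \lor p3 \lor p1) \land (p1 \lor \lnot p3 \lor p1)   [distribute \lor over \land]
⇔ p1 \lor \lnot p3   [simplify]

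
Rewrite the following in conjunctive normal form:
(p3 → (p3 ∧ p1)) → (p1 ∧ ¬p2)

(p3 → (p3 ∧ p1)) → (p1 ∧ ¬p2)
≡ ¬(p3 → (p3 ∧ p1)) ∨ (p1 ∧ ¬p2)   [eliminate →]
≡ ¬(¬p3 ∨ (p3 ∧ p1)) ∨ (p1 ∧ ¬p2)   [eliminate →]
≡ (¬¬p3 ∧ ¬(p3 ∧ p1)) ∨ (p1 ∧ ¬p2)   [De Morgan]
≡ (p3 ∧ ¬(p3 ∧ p1)) ∨ (p1 ∧ ¬p2)   [double negation]
≡ (p3 ∧ (¬p3 ∨ ¬p1)) ∨ (p1 ∧ ¬p2)   [De Morgan]
≡ (p3 ∨ p1) ∧ (p3 ∨ ¬p2) ∧ (¬p3 ∨ ¬p1 ∨ p1) ∧ (¬p3 ∨ ¬p1 ∨ ¬p2)   [distribute ∨ over ∧]
≡ (p3 ∨ p1) ∧ (p3 ∨ ¬p2) ∧ (¬p3 ∨ ¬p1 ∨ ¬p2)   [simplify]

(p3 ∨ p1) ∧ (p3 ∨ ¬p2) ∧ (¬p3 ∨ ¬p1 ∨ ¬p2)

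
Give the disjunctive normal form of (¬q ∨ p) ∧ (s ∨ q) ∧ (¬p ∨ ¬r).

(¬q ∧ s ∧ ¬p) ∨ (¬q ∧ s ∧ ¬r) ∨ (p ∧ s ∧ ¬r) ∨ (p ∧ q ∧ ¬r)

(¬q ∨ p) ∧ (s ∨ q) ∧ (¬p ∨ ¬r)
≡ (¬q ∧ s ∧ ¬p) ∨ (¬q ∧ s ∧ ¬r) ∨ (¬q ∧ q ∧ ¬p) ∨ (¬q ∧ q ∧ ¬r) ∨ (p ∧ s ∧ ¬p) ∨ (p ∧ s ∧ ¬r) ∨ (p ∧ q ∧ ¬p) ∨ (p ∧ q ∧ ¬r)   — distribute ∧ over ∨
≡ (¬q ∧ s ∧ ¬p) ∨ (¬q ∧ s ∧ ¬r) ∨ (p ∧ s ∧ ¬r) ∨ (p ∧ q ∧ ¬r)   — simplify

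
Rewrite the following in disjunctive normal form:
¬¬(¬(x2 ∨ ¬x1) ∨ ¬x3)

¬x2 ∧ x1 ∨ ¬x3

¬¬(¬(x2 ∨ ¬x1) ∨ ¬x3)
⇔ ¬(x2 ∨ ¬x1) ∨ ¬x3   (double negation)
⇔ ¬x2 ∧ ¬¬x1 ∨ ¬x3   (De Morgan)
⇔ ¬x2 ∧ x1 ∨ ¬x3   (double negation)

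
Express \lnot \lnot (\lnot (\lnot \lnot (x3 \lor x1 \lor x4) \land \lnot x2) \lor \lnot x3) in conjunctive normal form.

\lnot x3 \lor x2

\lnot \lnot (\lnot (\lnot \lnot (x3 \lor x1 \lor x4) \land \lnot x2) \lor \lnot x3)
≡ \lnot (\lnot \lnot (x3 \lor x1 \lor x4) \land \lnot x2) \lor \lnot x3   [double negation]
≡ \lnot \lnot \lnot (x3 \lor x1 \lor x4) \lor \lnot \lnot x2 \lor \lnot x3   [De Morgan]
≡ \lnot (x3 \lor x1 \lor x4) \lor \lnot \lnot x2 \lor \lnot x3   [double negation]
≡ (\lnot x3 \land \lnot x1 \land \lnot x4) \lor \lnot \lnot x2 \lor \lnot x3   [De Morgan]
≡ (\lnot x3 \land \lnot x1 \land \lnot x4) \lor x2 \lor \lnot x3   [double negation]
≡ (\lnot x3 \lor x2 \lor \lnot x3) \land (\lnot x1 \lor x2 \lor \lnot x3) \land (\lnot x4 \lor x2 \lor \lnot x3)   [distribute \lor over \land]
≡ \lnot x3 \lor x2   [simplify]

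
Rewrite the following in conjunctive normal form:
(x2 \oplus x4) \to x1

(x2 \oplus x4) \to x1
⇔ \lnot (x2 \oplus x4) \lor x1   [eliminate \to]
⇔ \lnot ((x2 \lor x4) \land \lnot (x2 \land x4)) \lor x1   [expand \oplus]
⇔ \lnot (x2 \lor x4) \lor \lnot \lnot (x2 \land x4) \lor x1   [De Morgan]
⇔ (\lnot x2 \land \lnot x4) \lor \lnot \lnot (x2 \land x4) \lor x1   [De Morgan]
⇔ (\lnot x2 \land \lnot x4) \lor (x2 \land x4) \lor x1   [double negation]
⇔ (\lnot x2 \lor x2 \lor x1) \land (\lnot x2 \lor x4 \lor x1) \land (\lnot x4 \lor x2 \lor x1) \land (\lnot x4 \lor x4 \lor x1)   [distribute \lor over \land]
⇔ (\lnot x2 \lor x4 \lor x1) \land (\lnot x4 \lor x2 \lor x1)   [simplify]

(\lnot x2 \lor x4 \lor x1) \land (\lnot x4 \lor x2 \lor x1)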